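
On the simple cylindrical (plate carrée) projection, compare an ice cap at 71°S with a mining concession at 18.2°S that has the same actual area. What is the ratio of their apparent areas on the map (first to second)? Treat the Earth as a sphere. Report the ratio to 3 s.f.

2.92

For the equirectangular projection with φ₀ = 0 (plate carrée), h = 1 along meridians and k = sec φ along parallels.
Areal scale at 71°: h·k = 1.000 × 3.072 = 3.072.
Areal scale at 18.2°: h·k = 1.000 × 1.053 = 1.053.
Ratio = 3.072/1.053 ≈ 2.92.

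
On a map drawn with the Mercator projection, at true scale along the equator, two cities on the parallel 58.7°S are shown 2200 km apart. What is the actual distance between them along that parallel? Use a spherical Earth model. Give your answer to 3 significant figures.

The Mercator projection is conformal; its linear scale factor is the same in every direction and equals sec φ = 1/cos φ.
Along the parallel at 58.7°, map distances are exaggerated by k = sec 58.7° = 1.925.
True distance = 2200 / 1.925 = 2200 × cos 58.7° ≈ 1140 km.

1140 km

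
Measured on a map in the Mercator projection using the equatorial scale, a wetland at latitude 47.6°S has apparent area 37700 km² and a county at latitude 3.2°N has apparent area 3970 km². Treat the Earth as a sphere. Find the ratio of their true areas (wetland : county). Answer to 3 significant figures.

On Mercator the areal scale is sec²φ, so true area = apparent × cos²φ.
True area of wetland: 37700 × cos²(47.6°) = 37700 × 0.4547 = 17140 km².
True area of county: 3970 × cos²(3.2°) = 3970 × 0.9969 = 3958 km².
Ratio = 17140 / 3958 ≈ 4.33.

4.33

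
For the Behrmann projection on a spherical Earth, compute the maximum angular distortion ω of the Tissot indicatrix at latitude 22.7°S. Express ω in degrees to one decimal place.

7.2°

Behrmann is a cylindrical equal-area projection with standard parallels at ±30°. Cylindrical equal-area (φ₀ = 30°): h = cos φ / cos 30° along meridians, k = cos 30° / cos φ along parallels; h·k = 1.
At 22.7°: h = 1.065, k = 0.9387; principal scales a = 1.065, b = 0.9387.
sin(ω/2) = (a − b)/(a + b) = 0.1265/2.004 = 0.06313, so ω = 2 arcsin(0.06313) ≈ 7.2°.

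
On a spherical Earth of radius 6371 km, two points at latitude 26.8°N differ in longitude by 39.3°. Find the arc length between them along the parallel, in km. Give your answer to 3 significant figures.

Arc length along a parallel = R cos φ · Δλ (with Δλ in radians).
= 6371 × cos 26.8° × (39.3° × π/180) = 6371 × 0.8926 × 0.6859 ≈ 3900 km.

3900 km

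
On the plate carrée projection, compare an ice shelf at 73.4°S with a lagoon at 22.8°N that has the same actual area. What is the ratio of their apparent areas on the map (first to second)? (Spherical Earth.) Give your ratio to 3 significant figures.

3.23

Plate carrée maps x = Rλ, y = Rφ. The meridian scale is h = 1 and the parallel scale is k = 1/cos φ = sec φ.
Areal scale at 73.4°: h·k = 1.000 × 3.500 = 3.500.
Areal scale at 22.8°: h·k = 1.000 × 1.085 = 1.085.
Ratio = 3.500/1.085 ≈ 3.23.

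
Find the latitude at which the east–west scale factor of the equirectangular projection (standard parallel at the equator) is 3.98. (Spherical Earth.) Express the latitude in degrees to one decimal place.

Plate carrée: h = 1, k = sec φ along parallels.
sec φ = 3.98  ⇒  cos φ = 0.2513  ⇒  φ ≈ 75.4°.

75.4°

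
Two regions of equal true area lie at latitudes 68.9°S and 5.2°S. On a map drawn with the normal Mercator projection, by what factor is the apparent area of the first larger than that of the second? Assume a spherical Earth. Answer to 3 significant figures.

Mercator is conformal with k = sec φ, so areal scale = k² = sec²φ.
At 68.9°: sec²(68.9°) = 1/0.3600² = 7.716.
At 5.2°: sec²(5.2°) = 1/0.9959² = 1.008.
Ratio = 7.716/1.008 = cos²(5.2°)/cos²(68.9°) ≈ 7.65.

7.65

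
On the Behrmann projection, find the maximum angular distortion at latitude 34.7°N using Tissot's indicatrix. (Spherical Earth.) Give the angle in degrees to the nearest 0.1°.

The Behrmann projection is cylindrical equal-area with φ₀ = 30°. A cylindrical equal-area projection with standard parallel φ₀ has meridian scale h = cos φ / cos φ₀ and parallel scale k = cos φ₀ / cos φ (so areas are preserved, h·k = 1).
At 34.7°: h = 0.9493, k = 1.053; principal scales a = 1.053, b = 0.9493.
sin(ω/2) = (a − b)/(a + b) = 0.1040/2.003 = 0.05195, so ω = 2 arcsin(0.05195) ≈ 6.0°.

6.0°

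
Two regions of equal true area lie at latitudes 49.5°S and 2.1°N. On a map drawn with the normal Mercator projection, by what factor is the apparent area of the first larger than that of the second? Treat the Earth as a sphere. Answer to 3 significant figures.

2.37

Mercator areal scale is sec²φ.
At 49.5°: sec²(49.5°) = 1/0.6494² = 2.371.
At 2.1°: sec²(2.1°) = 1/0.9993² = 1.001.
Ratio = 2.371/1.001 = cos²(2.1°)/cos²(49.5°) ≈ 2.37.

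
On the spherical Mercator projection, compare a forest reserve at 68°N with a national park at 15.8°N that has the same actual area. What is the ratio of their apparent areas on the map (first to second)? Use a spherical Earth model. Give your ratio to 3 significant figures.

6.60

Mercator areal scale is sec²φ.
At 68°: sec²(68°) = 1/0.3746² = 7.126.
At 15.8°: sec²(15.8°) = 1/0.9622² = 1.080.
Ratio = 7.126/1.080 = cos²(15.8°)/cos²(68°) ≈ 6.60.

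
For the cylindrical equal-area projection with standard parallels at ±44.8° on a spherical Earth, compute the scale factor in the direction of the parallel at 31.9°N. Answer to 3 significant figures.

A cylindrical equal-area projection with standard parallel φ₀ has meridian scale h = cos φ / cos φ₀ and parallel scale k = cos φ₀ / cos φ (so areas are preserved, h·k = 1).
k = cos 44.8° / cos 31.9° = 0.7096/0.8490 = 0.8358.

0.836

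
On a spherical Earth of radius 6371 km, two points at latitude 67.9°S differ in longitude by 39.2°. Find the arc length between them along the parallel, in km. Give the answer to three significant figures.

Arc length along a parallel = R cos φ · Δλ (with Δλ in radians).
= 6371 × cos 67.9° × (39.2° × π/180) = 6371 × 0.3762 × 0.6842 ≈ 1640 km.

1640 km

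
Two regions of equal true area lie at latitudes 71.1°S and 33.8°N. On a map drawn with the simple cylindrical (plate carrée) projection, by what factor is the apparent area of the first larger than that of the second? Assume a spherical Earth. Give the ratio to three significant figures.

2.57

Plate carrée maps x = Rλ, y = Rφ. The meridian scale is h = 1 and the parallel scale is k = 1/cos φ = sec φ.
Areal scale at 71.1°: h·k = 1.000 × 3.087 = 3.087.
Areal scale at 33.8°: h·k = 1.000 × 1.203 = 1.203.
Ratio = 3.087/1.203 ≈ 2.57.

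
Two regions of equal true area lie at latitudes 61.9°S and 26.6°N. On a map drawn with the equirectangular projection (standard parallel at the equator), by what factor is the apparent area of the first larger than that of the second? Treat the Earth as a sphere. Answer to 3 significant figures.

In the plate carrée (x = Rλ, y = Rφ), meridians are true-scale (h = 1) and parallels are stretched by k = sec φ.
Areal scale at 61.9°: h·k = 1.000 × 2.123 = 2.123.
Areal scale at 26.6°: h·k = 1.000 × 1.118 = 1.118.
Ratio = 2.123/1.118 ≈ 1.90.

1.90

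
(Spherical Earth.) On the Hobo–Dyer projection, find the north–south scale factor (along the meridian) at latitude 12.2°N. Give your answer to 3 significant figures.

The Hobo–Dyer projection is cylindrical equal-area with φ₀ = 37.5°. Cylindrical equal-area (φ₀ = 37.5°): h = cos φ / cos 37.5° along meridians, k = cos 37.5° / cos φ along parallels; h·k = 1.
h = cos 12.2° / cos 37.5° = 0.9774/0.7934 = 1.232.

1.23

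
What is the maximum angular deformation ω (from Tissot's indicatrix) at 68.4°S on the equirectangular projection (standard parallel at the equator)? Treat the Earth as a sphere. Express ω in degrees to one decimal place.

Plate carrée maps x = Rλ, y = Rφ. The meridian scale is h = 1 and the parallel scale is k = 1/cos φ = sec φ.
At 68.4°: h = 1.000, k = 2.716; principal scales a = 2.716, b = 1.000.
sin(ω/2) = (a − b)/(a + b) = 1.716/3.716 = 0.4619, so ω = 2 arcsin(0.4619) ≈ 55.0°.

55.0°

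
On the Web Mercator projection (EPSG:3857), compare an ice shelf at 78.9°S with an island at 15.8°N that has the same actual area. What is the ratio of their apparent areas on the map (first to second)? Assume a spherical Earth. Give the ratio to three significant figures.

25.0

Mercator areal scale is sec²φ.
At 78.9°: sec²(78.9°) = 1/0.1925² = 26.98.
At 15.8°: sec²(15.8°) = 1/0.9622² = 1.080.
Ratio = 26.98/1.080 = cos²(15.8°)/cos²(78.9°) ≈ 25.0.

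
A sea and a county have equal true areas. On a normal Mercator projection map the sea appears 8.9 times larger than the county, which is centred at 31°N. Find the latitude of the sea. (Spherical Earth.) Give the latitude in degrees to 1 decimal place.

73.3°

For equal true areas on Mercator, apparent areas scale as sec²φ, so the ratio is cos²φ₂ / cos²φ₁.
cos²φ₂ / cos²φ₁ = 8.9  ⇒  cos φ₁ = cos 31° / √8.9 = 0.8572/2.983 = 0.2873.
φ₁ = arccos(0.2873) ≈ 73.3°.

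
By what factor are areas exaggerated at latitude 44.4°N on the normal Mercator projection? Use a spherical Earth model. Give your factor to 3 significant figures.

The Mercator projection is conformal; its linear scale factor is the same in every direction and equals sec φ = 1/cos φ.
Areal scale = k² = sec²φ = 1/cos²(44.4°) = 1/0.7145² = 1.959.

1.96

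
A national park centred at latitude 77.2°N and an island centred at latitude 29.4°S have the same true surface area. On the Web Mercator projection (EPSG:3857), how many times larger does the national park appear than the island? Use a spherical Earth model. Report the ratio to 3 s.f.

Mercator is conformal with k = sec φ, so areal scale = k² = sec²φ.
At 77.2°: sec²(77.2°) = 1/0.2215² = 20.37.
At 29.4°: sec²(29.4°) = 1/0.8712² = 1.317.
Ratio = 20.37/1.317 = cos²(29.4°)/cos²(77.2°) ≈ 15.5.

15.5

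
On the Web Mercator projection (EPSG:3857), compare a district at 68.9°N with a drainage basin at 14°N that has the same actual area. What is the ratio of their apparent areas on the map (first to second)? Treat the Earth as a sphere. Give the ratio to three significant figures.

Mercator areal scale is sec²φ.
At 68.9°: sec²(68.9°) = 1/0.3600² = 7.716.
At 14°: sec²(14°) = 1/0.9703² = 1.062.
Ratio = 7.716/1.062 = cos²(14°)/cos²(68.9°) ≈ 7.26.

7.26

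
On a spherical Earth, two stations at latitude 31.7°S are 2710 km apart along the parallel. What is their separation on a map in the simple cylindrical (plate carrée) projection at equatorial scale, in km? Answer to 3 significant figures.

Plate carrée maps x = Rλ, y = Rφ. The meridian scale is h = 1 and the parallel scale is k = 1/cos φ = sec φ.
Along the parallel, k = sec 31.7° = 1/0.8508 = 1.175.
Map distance = 2710 × 1.175 ≈ 3190 km.

3190 km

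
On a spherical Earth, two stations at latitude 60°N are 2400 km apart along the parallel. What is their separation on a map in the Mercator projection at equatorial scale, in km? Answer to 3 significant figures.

Mercator is conformal, so the point scale is isotropic: h = k = sec φ = 1/cos φ.
Along the parallel, k = sec 60° = 1/0.5000 = 2.000.
Map distance = 2400 × 2.000 ≈ 4800 km.

4800 km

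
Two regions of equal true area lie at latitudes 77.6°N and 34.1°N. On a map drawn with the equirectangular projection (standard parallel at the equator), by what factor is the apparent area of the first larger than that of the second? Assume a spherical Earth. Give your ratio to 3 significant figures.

In the plate carrée (x = Rλ, y = Rφ), meridians are true-scale (h = 1) and parallels are stretched by k = sec φ.
Areal scale at 77.6°: h·k = 1.000 × 4.657 = 4.657.
Areal scale at 34.1°: h·k = 1.000 × 1.208 = 1.208.
Ratio = 4.657/1.208 ≈ 3.86.

3.86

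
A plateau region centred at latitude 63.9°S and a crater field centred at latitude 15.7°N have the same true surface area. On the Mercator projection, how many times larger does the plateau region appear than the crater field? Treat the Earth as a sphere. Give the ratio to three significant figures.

Mercator areal scale is sec²φ.
At 63.9°: sec²(63.9°) = 1/0.4399² = 5.167.
At 15.7°: sec²(15.7°) = 1/0.9627² = 1.079.
Ratio = 5.167/1.079 = cos²(15.7°)/cos²(63.9°) ≈ 4.79.

4.79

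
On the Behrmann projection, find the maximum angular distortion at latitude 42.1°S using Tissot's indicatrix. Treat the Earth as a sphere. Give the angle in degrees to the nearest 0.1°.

The Behrmann projection is cylindrical equal-area with φ₀ = 30°. Cylindrical equal-area (φ₀ = 30°): h = cos φ / cos 30° along meridians, k = cos 30° / cos φ along parallels; h·k = 1.
At 42.1°: h = 0.8568, k = 1.167; principal scales a = 1.167, b = 0.8568.
sin(ω/2) = (a − b)/(a + b) = 0.3104/2.024 = 0.1534, so ω = 2 arcsin(0.1534) ≈ 17.6°.

17.6°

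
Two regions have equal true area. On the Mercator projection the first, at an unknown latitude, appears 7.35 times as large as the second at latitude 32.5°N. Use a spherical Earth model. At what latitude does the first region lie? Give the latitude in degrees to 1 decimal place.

Mercator areal scale is sec²φ, so apparent-area ratio = sec²φ₁ / sec²φ₂ = cos²φ₂ / cos²φ₁.
cos²φ₂ / cos²φ₁ = 7.35  ⇒  cos φ₁ = cos 32.5° / √7.35 = 0.8434/2.711 = 0.3111.
φ₁ = arccos(0.3111) ≈ 71.9°.

71.9°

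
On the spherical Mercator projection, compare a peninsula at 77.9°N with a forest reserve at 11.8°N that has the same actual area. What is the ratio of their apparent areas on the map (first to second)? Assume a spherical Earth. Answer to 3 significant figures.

21.8

Mercator areal scale is sec²φ.
At 77.9°: sec²(77.9°) = 1/0.2096² = 22.76.
At 11.8°: sec²(11.8°) = 1/0.9789² = 1.044.
Ratio = 22.76/1.044 = cos²(11.8°)/cos²(77.9°) ≈ 21.8.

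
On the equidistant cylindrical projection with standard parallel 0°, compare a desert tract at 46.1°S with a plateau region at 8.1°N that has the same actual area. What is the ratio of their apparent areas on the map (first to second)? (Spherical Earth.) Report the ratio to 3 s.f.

1.43

Plate carrée maps x = Rλ, y = Rφ. The meridian scale is h = 1 and the parallel scale is k = 1/cos φ = sec φ.
Areal scale at 46.1°: h·k = 1.000 × 1.442 = 1.442.
Areal scale at 8.1°: h·k = 1.000 × 1.010 = 1.010.
Ratio = 1.442/1.010 ≈ 1.43.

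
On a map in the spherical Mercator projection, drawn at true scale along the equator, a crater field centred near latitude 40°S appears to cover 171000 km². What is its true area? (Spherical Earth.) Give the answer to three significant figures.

100000 km²

Mercator is conformal, so the point scale is isotropic: h = k = sec φ = 1/cos φ.
Areal scale = k² = sec²φ = 1/cos²(40°) = 1/0.7660² = 1.704.
True area = apparent / (areal scale) = 171000 / 1.704 ≈ 100000 km².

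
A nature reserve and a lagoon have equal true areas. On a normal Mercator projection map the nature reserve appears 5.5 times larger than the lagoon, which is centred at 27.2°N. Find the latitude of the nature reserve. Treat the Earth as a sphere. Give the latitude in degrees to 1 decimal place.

67.7°

On Mercator, (apparent₁)/(apparent₂) = sec²φ₁ / sec²φ₂ when true areas are equal.
cos²φ₂ / cos²φ₁ = 5.5  ⇒  cos φ₁ = cos 27.2° / √5.5 = 0.8894/2.345 = 0.3792.
φ₁ = arccos(0.3792) ≈ 67.7°.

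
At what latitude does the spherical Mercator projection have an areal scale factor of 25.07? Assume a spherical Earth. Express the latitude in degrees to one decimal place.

Mercator areal scale is sec²φ.
sec²φ = 25.07  ⇒  cos²φ = 0.03989  ⇒  cos φ = 0.1997.
φ = arccos(0.1997) ≈ 78.5°.

78.5°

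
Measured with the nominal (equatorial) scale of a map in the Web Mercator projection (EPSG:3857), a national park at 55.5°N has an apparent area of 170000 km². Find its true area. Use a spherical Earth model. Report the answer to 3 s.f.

54500 km²

For Mercator, h = k = sec φ (a conformal cylindrical projection has a single point scale, 1/cos φ).
Areal scale = k² = sec²φ = 1/cos²(55.5°) = 1/0.5664² = 3.117.
True area = apparent / (areal scale) = 170000 / 3.117 ≈ 54500 km².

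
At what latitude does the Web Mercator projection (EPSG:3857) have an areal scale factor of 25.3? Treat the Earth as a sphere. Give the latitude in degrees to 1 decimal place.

78.5°

Mercator areal scale is sec²φ.
sec²φ = 25.3  ⇒  cos²φ = 0.03953  ⇒  cos φ = 0.1988.
φ = arccos(0.1988) ≈ 78.5°.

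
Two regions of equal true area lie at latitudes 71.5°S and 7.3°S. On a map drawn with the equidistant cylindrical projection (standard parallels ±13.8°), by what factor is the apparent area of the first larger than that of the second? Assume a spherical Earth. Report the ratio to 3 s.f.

3.13

With standard parallel φ₀ = 13.8°, the equirectangular projection gives x = Rλ cos φ₀, y = Rφ, so h = 1 and k = cos 13.8° / cos φ.
Areal scale at 71.5°: h·k = 1.000 × 3.061 = 3.061.
Areal scale at 7.3°: h·k = 1.000 × 0.9791 = 0.9791.
Ratio = 3.061/0.9791 ≈ 3.13.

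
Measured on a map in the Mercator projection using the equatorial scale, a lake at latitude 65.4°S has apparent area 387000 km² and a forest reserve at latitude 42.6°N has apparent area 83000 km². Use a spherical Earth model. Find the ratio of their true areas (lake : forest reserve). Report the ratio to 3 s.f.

Since Mercator area scale is 1/cos²φ, the true area equals the apparent area multiplied by cos²φ.
True area of lake: 387000 × cos²(65.4°) = 387000 × 0.1733 = 67060 km².
True area of forest reserve: 83000 × cos²(42.6°) = 83000 × 0.5418 = 44970 km².
Ratio = 67060 / 44970 ≈ 1.49.

1.49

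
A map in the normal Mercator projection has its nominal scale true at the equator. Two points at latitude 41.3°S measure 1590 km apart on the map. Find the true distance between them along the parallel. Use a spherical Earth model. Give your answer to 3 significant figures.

The Mercator projection is conformal; its linear scale factor is the same in every direction and equals sec φ = 1/cos φ.
Along the parallel at 41.3°, map distances are exaggerated by k = sec 41.3° = 1.331.
True distance = 1590 / 1.331 = 1590 × cos 41.3° ≈ 1190 km.

1190 km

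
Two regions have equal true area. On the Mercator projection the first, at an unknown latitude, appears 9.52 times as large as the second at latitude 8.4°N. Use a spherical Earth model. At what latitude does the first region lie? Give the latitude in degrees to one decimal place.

For equal true areas on Mercator, apparent areas scale as sec²φ, so the ratio is cos²φ₂ / cos²φ₁.
cos²φ₂ / cos²φ₁ = 9.52  ⇒  cos φ₁ = cos 8.4° / √9.52 = 0.9893/3.085 = 0.3206.
φ₁ = arccos(0.3206) ≈ 71.3°.

71.3°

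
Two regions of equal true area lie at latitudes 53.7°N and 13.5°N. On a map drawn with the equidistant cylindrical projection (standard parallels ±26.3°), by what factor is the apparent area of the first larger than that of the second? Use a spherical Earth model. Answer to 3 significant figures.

1.64

The equidistant cylindrical projection with φ₀ = 26.3° has h = 1 (meridians true) and k = cos φ₀ / cos φ along parallels.
Areal scale at 53.7°: h·k = 1.000 × 1.514 = 1.514.
Areal scale at 13.5°: h·k = 1.000 × 0.9220 = 0.9220.
Ratio = 1.514/0.9220 ≈ 1.64.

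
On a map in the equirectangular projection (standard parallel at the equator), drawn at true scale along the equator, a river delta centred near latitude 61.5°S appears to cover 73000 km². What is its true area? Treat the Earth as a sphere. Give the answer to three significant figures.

34800 km²

In the plate carrée (x = Rλ, y = Rφ), meridians are true-scale (h = 1) and parallels are stretched by k = sec φ.
Areal scale = h·k = 1 × sec φ; at 61.5°, h = 1.000, k = 2.096, so h·k = 2.096.
True area = apparent / (areal scale) = 73000 / 2.096 ≈ 34800 km².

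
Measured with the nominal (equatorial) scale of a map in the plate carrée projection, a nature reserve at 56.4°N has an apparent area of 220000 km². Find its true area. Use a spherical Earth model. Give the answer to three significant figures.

122000 km²

For the equirectangular projection with φ₀ = 0 (plate carrée), h = 1 along meridians and k = sec φ along parallels.
Areal scale = h·k = 1 × sec φ; at 56.4°, h = 1.000, k = 1.807, so h·k = 1.807.
True area = apparent / (areal scale) = 220000 / 1.807 ≈ 122000 km².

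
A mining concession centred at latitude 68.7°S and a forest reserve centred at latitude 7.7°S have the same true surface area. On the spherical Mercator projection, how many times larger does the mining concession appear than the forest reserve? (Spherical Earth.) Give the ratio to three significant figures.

7.44

Mercator areal scale is sec²φ.
At 68.7°: sec²(68.7°) = 1/0.3633² = 7.579.
At 7.7°: sec²(7.7°) = 1/0.9910² = 1.018.
Ratio = 7.579/1.018 = cos²(7.7°)/cos²(68.7°) ≈ 7.44.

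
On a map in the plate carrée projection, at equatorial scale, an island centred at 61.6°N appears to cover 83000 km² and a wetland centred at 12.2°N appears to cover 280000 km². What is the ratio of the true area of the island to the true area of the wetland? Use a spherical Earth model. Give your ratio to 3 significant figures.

Plate carrée has h = 1 and k = sec φ, giving areal scale sec φ; true area = (apparent area) · cos φ.
True area of island: 83000 × cos(61.6°) = 83000 × 0.4756 = 39480 km².
True area of wetland: 280000 × cos(12.2°) = 280000 × 0.9774 = 273700 km².
Ratio = 39480 / 273700 ≈ 0.144.

0.144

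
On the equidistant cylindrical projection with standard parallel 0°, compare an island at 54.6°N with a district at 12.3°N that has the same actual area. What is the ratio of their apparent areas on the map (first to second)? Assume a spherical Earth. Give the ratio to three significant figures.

For the equirectangular projection with φ₀ = 0 (plate carrée), h = 1 along meridians and k = sec φ along parallels.
Areal scale at 54.6°: h·k = 1.000 × 1.726 = 1.726.
Areal scale at 12.3°: h·k = 1.000 × 1.023 = 1.023.
Ratio = 1.726/1.023 ≈ 1.69.

1.69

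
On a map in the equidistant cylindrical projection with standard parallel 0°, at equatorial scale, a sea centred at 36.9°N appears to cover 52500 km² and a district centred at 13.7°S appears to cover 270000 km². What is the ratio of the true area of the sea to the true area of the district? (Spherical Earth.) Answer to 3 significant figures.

0.160

On the plate carrée, areal scale = h·k = 1 × sec φ, so true area = apparent × cos φ.
True area of sea: 52500 × cos(36.9°) = 52500 × 0.7997 = 41980 km².
True area of district: 270000 × cos(13.7°) = 270000 × 0.9715 = 262300 km².
Ratio = 41980 / 262300 ≈ 0.160.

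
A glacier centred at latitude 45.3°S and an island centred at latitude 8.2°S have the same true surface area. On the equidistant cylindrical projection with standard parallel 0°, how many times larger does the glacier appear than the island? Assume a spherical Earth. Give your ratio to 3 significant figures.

1.41

In the plate carrée (x = Rλ, y = Rφ), meridians are true-scale (h = 1) and parallels are stretched by k = sec φ.
Areal scale at 45.3°: h·k = 1.000 × 1.422 = 1.422.
Areal scale at 8.2°: h·k = 1.000 × 1.010 = 1.010.
Ratio = 1.422/1.010 ≈ 1.41.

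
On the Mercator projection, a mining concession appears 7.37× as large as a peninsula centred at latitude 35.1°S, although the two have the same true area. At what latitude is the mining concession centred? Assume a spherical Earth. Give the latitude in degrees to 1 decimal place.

For equal true areas on Mercator, apparent areas scale as sec²φ, so the ratio is cos²φ₂ / cos²φ₁.
cos²φ₂ / cos²φ₁ = 7.37  ⇒  cos φ₁ = cos 35.1° / √7.37 = 0.8181/2.715 = 0.3014.
φ₁ = arccos(0.3014) ≈ 72.5°.

72.5°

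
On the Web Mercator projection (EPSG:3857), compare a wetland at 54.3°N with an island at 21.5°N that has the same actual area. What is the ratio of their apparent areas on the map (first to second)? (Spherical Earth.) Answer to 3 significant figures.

2.54

Mercator areal scale is sec²φ.
At 54.3°: sec²(54.3°) = 1/0.5835² = 2.937.
At 21.5°: sec²(21.5°) = 1/0.9304² = 1.155.
Ratio = 2.937/1.155 = cos²(21.5°)/cos²(54.3°) ≈ 2.54.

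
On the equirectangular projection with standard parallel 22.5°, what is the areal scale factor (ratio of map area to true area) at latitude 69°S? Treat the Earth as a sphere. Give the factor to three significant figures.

2.58

In the equirectangular projection with standard parallel φ₀ = 22.5° (x = Rλ cos φ₀, y = Rφ), meridians are true-scale (h = 1) and the parallel scale is k = cos φ₀ / cos φ.
Areal scale = h·k = 1 × cos φ₀ / cos φ; at 69°, h = 1.000, k = 2.578, so h·k = 2.578.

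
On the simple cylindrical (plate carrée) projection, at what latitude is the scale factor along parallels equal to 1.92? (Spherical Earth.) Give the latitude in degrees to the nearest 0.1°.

58.6°

Plate carrée: h = 1, k = sec φ along parallels.
sec φ = 1.92  ⇒  cos φ = 0.5208  ⇒  φ ≈ 58.6°.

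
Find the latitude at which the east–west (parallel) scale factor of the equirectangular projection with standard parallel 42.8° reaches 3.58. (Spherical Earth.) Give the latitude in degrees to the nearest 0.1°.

78.2°

With standard parallel φ₀ = 42.8°, the equirectangular projection gives x = Rλ cos φ₀, y = Rφ, so h = 1 and k = cos 42.8° / cos φ.
k = cos φ₀ / cos φ = 3.58  ⇒  cos φ = cos 42.8° / 3.58 = 0.2050.
φ = arccos(0.2050) ≈ 78.2°.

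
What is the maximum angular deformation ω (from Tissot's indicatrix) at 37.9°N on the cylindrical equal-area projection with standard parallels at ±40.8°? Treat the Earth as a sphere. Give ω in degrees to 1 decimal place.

Cylindrical equal-area (φ₀ = 40.8°): h = cos φ / cos 40.8° along meridians, k = cos 40.8° / cos φ along parallels; h·k = 1.
At 37.9°: h = 1.042, k = 0.9593; principal scales a = 1.042, b = 0.9593.
sin(ω/2) = (a − b)/(a + b) = 0.08306/2.002 = 0.04149, so ω = 2 arcsin(0.04149) ≈ 4.8°.

4.8°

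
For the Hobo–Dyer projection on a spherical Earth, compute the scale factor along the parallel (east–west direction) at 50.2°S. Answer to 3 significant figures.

The Hobo–Dyer projection is cylindrical equal-area with φ₀ = 37.5°. A cylindrical equal-area projection with standard parallel φ₀ has meridian scale h = cos φ / cos φ₀ and parallel scale k = cos φ₀ / cos φ (so areas are preserved, h·k = 1).
k = cos 37.5° / cos 50.2° = 0.7934/0.6401 = 1.239.

1.24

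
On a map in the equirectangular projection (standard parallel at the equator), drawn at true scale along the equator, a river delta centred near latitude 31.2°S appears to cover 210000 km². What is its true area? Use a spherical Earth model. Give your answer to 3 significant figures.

Plate carrée maps x = Rλ, y = Rφ. The meridian scale is h = 1 and the parallel scale is k = 1/cos φ = sec φ.
Areal scale = h·k = 1 × sec φ; at 31.2°, h = 1.000, k = 1.169, so h·k = 1.169.
True area = apparent / (areal scale) = 210000 / 1.169 ≈ 180000 km².

180000 km²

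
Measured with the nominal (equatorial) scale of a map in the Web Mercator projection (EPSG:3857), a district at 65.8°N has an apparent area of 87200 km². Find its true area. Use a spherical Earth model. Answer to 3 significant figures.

Mercator is conformal, so the point scale is isotropic: h = k = sec φ = 1/cos φ.
Areal scale = k² = sec²φ = 1/cos²(65.8°) = 1/0.4099² = 5.951.
True area = apparent / (areal scale) = 87200 / 5.951 ≈ 14700 km².

14700 km²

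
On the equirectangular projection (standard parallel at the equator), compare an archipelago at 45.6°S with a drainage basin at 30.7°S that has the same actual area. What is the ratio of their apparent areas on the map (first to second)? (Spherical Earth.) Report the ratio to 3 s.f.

1.23

In the plate carrée (x = Rλ, y = Rφ), meridians are true-scale (h = 1) and parallels are stretched by k = sec φ.
Areal scale at 45.6°: h·k = 1.000 × 1.429 = 1.429.
Areal scale at 30.7°: h·k = 1.000 × 1.163 = 1.163.
Ratio = 1.429/1.163 ≈ 1.23.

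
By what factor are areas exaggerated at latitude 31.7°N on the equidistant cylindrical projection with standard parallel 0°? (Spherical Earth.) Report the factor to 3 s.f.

1.18

In the plate carrée (x = Rλ, y = Rφ), meridians are true-scale (h = 1) and parallels are stretched by k = sec φ.
Areal scale = h·k = 1 × sec φ; at 31.7°, h = 1.000, k = 1.175, so h·k = 1.175.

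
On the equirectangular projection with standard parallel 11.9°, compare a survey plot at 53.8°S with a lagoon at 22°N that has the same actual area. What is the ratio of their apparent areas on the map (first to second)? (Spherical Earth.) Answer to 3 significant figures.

The equidistant cylindrical projection with φ₀ = 11.9° has h = 1 (meridians true) and k = cos φ₀ / cos φ along parallels.
Areal scale at 53.8°: h·k = 1.000 × 1.657 = 1.657.
Areal scale at 22°: h·k = 1.000 × 1.055 = 1.055.
Ratio = 1.657/1.055 ≈ 1.57.

1.57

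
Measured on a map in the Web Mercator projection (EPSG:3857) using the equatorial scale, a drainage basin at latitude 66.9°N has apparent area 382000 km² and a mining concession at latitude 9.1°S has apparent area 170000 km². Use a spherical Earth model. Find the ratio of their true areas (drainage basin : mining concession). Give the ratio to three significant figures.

Mercator's areal exaggeration is sec²φ; hence true area = (apparent area) · cos²φ.
True area of drainage basin: 382000 × cos²(66.9°) = 382000 × 0.1539 = 58800 km².
True area of mining concession: 170000 × cos²(9.1°) = 170000 × 0.9750 = 165700 km².
Ratio = 58800 / 165700 ≈ 0.355.

0.355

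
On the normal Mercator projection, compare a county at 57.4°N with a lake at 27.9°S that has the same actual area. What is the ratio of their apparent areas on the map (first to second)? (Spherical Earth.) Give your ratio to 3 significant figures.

On Mercator, area is exaggerated by sec²φ = 1/cos²φ.
At 57.4°: sec²(57.4°) = 1/0.5388² = 3.445.
At 27.9°: sec²(27.9°) = 1/0.8838² = 1.280.
Ratio = 3.445/1.280 = cos²(27.9°)/cos²(57.4°) ≈ 2.69.

2.69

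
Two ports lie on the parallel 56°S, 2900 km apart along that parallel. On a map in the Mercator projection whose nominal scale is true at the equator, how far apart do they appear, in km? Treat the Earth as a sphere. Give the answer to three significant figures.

Mercator is conformal, so the point scale is isotropic: h = k = sec φ = 1/cos φ.
Along the parallel, k = sec 56° = 1/0.5592 = 1.788.
Map distance = 2900 × 1.788 ≈ 5190 km.

5190 km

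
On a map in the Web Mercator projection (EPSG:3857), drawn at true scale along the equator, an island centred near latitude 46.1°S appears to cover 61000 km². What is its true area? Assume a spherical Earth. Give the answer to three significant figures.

For Mercator, h = k = sec φ (a conformal cylindrical projection has a single point scale, 1/cos φ).
Areal scale = k² = sec²φ = 1/cos²(46.1°) = 1/0.6934² = 2.080.
True area = apparent / (areal scale) = 61000 / 2.080 ≈ 29300 km².

29300 km²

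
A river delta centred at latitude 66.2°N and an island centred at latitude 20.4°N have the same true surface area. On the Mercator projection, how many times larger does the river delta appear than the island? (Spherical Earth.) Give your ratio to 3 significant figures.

5.39

On Mercator, area is exaggerated by sec²φ = 1/cos²φ.
At 66.2°: sec²(66.2°) = 1/0.4035² = 6.141.
At 20.4°: sec²(20.4°) = 1/0.9373² = 1.138.
Ratio = 6.141/1.138 = cos²(20.4°)/cos²(66.2°) ≈ 5.39.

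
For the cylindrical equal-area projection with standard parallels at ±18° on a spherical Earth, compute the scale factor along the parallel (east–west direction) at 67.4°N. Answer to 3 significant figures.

Cylindrical equal-area (φ₀ = 18°): h = cos φ / cos 18° along meridians, k = cos 18° / cos φ along parallels; h·k = 1.
k = cos 18° / cos 67.4° = 0.9511/0.3843 = 2.475.

2.47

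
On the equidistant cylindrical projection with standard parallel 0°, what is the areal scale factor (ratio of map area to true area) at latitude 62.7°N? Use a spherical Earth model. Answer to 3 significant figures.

Plate carrée maps x = Rλ, y = Rφ. The meridian scale is h = 1 and the parallel scale is k = 1/cos φ = sec φ.
Areal scale = h·k = 1 × sec φ; at 62.7°, h = 1.000, k = 2.180, so h·k = 2.180.

2.18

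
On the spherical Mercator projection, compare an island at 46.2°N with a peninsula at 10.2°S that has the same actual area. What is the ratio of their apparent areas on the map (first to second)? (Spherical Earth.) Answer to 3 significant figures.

2.02

Mercator areal scale is sec²φ.
At 46.2°: sec²(46.2°) = 1/0.6921² = 2.087.
At 10.2°: sec²(10.2°) = 1/0.9842² = 1.032.
Ratio = 2.087/1.032 = cos²(10.2°)/cos²(46.2°) ≈ 2.02.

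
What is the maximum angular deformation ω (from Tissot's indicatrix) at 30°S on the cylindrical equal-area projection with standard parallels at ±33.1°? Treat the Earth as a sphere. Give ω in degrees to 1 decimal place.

For cylindrical equal-area with standard parallel φ₀, h = cos φ / cos φ₀ and k = cos φ₀ / cos φ, so h·k = 1.
At 30°: h = 1.034, k = 0.9673; principal scales a = 1.034, b = 0.9673.
sin(ω/2) = (a − b)/(a + b) = 0.06648/2.001 = 0.03322, so ω = 2 arcsin(0.03322) ≈ 3.8°.

3.8°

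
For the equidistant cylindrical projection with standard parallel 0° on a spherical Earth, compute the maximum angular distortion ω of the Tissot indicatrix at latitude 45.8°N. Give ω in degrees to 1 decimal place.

For the equirectangular projection with φ₀ = 0 (plate carrée), h = 1 along meridians and k = sec φ along parallels.
At 45.8°: h = 1.000, k = 1.434; principal scales a = 1.434, b = 1.000.
sin(ω/2) = (a − b)/(a + b) = 0.4344/2.434 = 0.1784, so ω = 2 arcsin(0.1784) ≈ 20.6°.

20.6°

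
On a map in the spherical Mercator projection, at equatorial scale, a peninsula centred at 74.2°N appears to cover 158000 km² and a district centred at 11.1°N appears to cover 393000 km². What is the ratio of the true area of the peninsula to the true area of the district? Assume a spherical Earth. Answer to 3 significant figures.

Since Mercator area scale is 1/cos²φ, the true area equals the apparent area multiplied by cos²φ.
True area of peninsula: 158000 × cos²(74.2°) = 158000 × 0.07414 = 11710 km².
True area of district: 393000 × cos²(11.1°) = 393000 × 0.9629 = 378400 km².
Ratio = 11710 / 378400 ≈ 0.0310.

0.0310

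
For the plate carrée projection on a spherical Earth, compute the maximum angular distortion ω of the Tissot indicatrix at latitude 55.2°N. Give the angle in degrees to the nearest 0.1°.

31.7°

For the equirectangular projection with φ₀ = 0 (plate carrée), h = 1 along meridians and k = sec φ along parallels.
At 55.2°: h = 1.000, k = 1.752; principal scales a = 1.752, b = 1.000.
sin(ω/2) = (a − b)/(a + b) = 0.7522/2.752 = 0.2733, so ω = 2 arcsin(0.2733) ≈ 31.7°.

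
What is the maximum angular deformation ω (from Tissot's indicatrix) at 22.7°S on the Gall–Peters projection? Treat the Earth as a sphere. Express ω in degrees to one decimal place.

30.1°

Gall–Peters is a cylindrical equal-area projection with standard parallels at ±45°. Cylindrical equal-area (φ₀ = 45°): h = cos φ / cos 45° along meridians, k = cos 45° / cos φ along parallels; h·k = 1.
At 22.7°: h = 1.305, k = 0.7665; principal scales a = 1.305, b = 0.7665.
sin(ω/2) = (a − b)/(a + b) = 0.5382/2.071 = 0.2598, so ω = 2 arcsin(0.2598) ≈ 30.1°.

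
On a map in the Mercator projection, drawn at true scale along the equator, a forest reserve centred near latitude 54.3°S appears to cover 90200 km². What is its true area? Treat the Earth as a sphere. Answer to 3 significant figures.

Mercator is conformal, so the point scale is isotropic: h = k = sec φ = 1/cos φ.
Areal scale = k² = sec²φ = 1/cos²(54.3°) = 1/0.5835² = 2.937.
True area = apparent / (areal scale) = 90200 / 2.937 ≈ 30700 km².

30700 km²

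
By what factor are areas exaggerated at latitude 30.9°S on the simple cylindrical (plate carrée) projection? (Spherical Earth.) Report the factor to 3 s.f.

For the equirectangular projection with φ₀ = 0 (plate carrée), h = 1 along meridians and k = sec φ along parallels.
Areal scale = h·k = 1 × sec φ; at 30.9°, h = 1.000, k = 1.165, so h·k = 1.165.

1.17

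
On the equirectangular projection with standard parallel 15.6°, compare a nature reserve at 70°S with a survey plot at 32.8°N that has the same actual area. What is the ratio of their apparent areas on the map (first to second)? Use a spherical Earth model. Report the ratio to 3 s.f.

2.46

In the equirectangular projection with standard parallel φ₀ = 15.6° (x = Rλ cos φ₀, y = Rφ), meridians are true-scale (h = 1) and the parallel scale is k = cos φ₀ / cos φ.
Areal scale at 70°: h·k = 1.000 × 2.816 = 2.816.
Areal scale at 32.8°: h·k = 1.000 × 1.146 = 1.146.
Ratio = 2.816/1.146 ≈ 2.46.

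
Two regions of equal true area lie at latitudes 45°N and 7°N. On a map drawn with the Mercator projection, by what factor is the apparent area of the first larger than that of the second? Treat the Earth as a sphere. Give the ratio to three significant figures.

Mercator is conformal with k = sec φ, so areal scale = k² = sec²φ.
At 45°: sec²(45°) = 1/0.7071² = 2.000.
At 7°: sec²(7°) = 1/0.9925² = 1.015.
Ratio = 2.000/1.015 = cos²(7°)/cos²(45°) ≈ 1.97.

1.97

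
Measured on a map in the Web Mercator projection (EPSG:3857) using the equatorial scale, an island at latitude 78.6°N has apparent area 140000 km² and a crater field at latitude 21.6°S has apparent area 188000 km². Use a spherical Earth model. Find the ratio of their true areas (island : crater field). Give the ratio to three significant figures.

0.0337

On Mercator the areal scale is sec²φ, so true area = apparent × cos²φ.
True area of island: 140000 × cos²(78.6°) = 140000 × 0.03907 = 5470 km².
True area of crater field: 188000 × cos²(21.6°) = 188000 × 0.8645 = 162500 km².
Ratio = 5470 / 162500 ≈ 0.0337.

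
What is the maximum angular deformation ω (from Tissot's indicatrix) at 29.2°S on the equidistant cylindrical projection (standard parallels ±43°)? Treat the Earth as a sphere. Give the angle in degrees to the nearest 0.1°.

10.1°

With standard parallel φ₀ = 43°, the equirectangular projection gives x = Rλ cos φ₀, y = Rφ, so h = 1 and k = cos 43° / cos φ.
At 29.2°: h = 1.000, k = 0.8378; principal scales a = 1.000, b = 0.8378.
sin(ω/2) = (a − b)/(a + b) = 0.1622/1.838 = 0.08824, so ω = 2 arcsin(0.08824) ≈ 10.1°.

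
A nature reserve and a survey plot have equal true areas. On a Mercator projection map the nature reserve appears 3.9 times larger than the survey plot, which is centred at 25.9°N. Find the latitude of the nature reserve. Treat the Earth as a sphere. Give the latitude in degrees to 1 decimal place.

62.9°

On Mercator, (apparent₁)/(apparent₂) = sec²φ₁ / sec²φ₂ when true areas are equal.
cos²φ₂ / cos²φ₁ = 3.9  ⇒  cos φ₁ = cos 25.9° / √3.9 = 0.8996/1.975 = 0.4555.
φ₁ = arccos(0.4555) ≈ 62.9°.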